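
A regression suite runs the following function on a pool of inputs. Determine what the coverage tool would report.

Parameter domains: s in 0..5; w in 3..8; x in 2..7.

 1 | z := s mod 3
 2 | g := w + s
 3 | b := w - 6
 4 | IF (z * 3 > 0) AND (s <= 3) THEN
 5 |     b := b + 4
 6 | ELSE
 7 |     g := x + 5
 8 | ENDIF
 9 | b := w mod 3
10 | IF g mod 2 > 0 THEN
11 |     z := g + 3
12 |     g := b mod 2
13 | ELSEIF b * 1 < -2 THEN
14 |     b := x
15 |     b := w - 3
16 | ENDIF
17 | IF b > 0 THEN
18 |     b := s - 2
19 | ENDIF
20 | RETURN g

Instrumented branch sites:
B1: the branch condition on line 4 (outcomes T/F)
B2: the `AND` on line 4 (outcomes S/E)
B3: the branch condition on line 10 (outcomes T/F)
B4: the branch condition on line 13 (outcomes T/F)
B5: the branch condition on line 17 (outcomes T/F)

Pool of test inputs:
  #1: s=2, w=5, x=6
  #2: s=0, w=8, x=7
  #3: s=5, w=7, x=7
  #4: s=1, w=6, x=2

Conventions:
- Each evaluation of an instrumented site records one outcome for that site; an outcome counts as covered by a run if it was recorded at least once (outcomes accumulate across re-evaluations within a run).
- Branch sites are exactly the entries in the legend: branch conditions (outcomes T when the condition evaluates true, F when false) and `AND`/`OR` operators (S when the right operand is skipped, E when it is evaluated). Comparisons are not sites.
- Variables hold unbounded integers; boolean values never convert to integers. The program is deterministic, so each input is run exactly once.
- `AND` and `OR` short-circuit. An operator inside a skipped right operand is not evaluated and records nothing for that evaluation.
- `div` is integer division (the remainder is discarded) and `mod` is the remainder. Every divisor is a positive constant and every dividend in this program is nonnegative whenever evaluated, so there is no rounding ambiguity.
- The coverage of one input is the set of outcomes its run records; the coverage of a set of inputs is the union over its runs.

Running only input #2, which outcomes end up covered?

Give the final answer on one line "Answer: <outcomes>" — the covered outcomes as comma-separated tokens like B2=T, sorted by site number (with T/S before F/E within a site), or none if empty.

Tracing the run of input #2 (s=0, w=8, x=7):
  B2->S, B1->F, B3->F, B4->F, B5->T
deduplicating events, the covered set is: B1=F, B2=S, B3=F, B4=F, B5=T

Answer: B1=F, B2=S, B3=F, B4=F, B5=T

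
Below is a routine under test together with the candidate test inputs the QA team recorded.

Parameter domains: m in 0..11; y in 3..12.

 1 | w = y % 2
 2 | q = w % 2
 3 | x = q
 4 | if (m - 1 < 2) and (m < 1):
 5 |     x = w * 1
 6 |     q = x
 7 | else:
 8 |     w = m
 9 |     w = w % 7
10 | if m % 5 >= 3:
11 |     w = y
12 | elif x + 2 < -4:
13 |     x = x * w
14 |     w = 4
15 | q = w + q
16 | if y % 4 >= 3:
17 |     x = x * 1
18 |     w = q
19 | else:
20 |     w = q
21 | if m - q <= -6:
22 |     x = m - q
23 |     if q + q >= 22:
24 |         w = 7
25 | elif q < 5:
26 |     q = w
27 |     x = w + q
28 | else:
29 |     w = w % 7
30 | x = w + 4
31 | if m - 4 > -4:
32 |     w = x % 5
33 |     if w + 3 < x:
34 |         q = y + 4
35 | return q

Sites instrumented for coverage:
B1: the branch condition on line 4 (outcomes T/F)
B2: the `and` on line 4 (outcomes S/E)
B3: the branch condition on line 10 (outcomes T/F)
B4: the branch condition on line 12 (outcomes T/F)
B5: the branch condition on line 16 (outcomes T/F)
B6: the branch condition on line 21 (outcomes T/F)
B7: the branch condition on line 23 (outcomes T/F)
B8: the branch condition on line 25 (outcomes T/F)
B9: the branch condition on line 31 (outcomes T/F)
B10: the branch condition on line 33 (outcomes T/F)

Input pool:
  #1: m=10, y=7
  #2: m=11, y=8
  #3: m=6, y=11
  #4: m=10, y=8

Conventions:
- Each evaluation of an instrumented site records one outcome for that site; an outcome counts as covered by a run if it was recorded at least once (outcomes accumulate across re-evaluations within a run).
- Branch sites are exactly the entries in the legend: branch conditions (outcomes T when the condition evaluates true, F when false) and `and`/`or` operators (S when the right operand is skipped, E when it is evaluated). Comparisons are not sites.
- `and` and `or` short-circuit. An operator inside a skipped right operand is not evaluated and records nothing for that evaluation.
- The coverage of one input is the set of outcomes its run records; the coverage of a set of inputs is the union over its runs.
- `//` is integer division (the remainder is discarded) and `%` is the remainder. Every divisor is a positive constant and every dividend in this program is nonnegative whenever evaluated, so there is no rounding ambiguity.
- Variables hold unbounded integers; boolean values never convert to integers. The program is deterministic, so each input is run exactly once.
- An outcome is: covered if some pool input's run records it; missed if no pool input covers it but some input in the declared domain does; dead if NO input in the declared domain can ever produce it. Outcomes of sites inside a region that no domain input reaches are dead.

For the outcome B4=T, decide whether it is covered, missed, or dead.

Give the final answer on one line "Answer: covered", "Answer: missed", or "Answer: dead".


no pool input records B4=T
checking all 120 inputs in the declared domain: B4=T is never recorded -> dead
Answer: dead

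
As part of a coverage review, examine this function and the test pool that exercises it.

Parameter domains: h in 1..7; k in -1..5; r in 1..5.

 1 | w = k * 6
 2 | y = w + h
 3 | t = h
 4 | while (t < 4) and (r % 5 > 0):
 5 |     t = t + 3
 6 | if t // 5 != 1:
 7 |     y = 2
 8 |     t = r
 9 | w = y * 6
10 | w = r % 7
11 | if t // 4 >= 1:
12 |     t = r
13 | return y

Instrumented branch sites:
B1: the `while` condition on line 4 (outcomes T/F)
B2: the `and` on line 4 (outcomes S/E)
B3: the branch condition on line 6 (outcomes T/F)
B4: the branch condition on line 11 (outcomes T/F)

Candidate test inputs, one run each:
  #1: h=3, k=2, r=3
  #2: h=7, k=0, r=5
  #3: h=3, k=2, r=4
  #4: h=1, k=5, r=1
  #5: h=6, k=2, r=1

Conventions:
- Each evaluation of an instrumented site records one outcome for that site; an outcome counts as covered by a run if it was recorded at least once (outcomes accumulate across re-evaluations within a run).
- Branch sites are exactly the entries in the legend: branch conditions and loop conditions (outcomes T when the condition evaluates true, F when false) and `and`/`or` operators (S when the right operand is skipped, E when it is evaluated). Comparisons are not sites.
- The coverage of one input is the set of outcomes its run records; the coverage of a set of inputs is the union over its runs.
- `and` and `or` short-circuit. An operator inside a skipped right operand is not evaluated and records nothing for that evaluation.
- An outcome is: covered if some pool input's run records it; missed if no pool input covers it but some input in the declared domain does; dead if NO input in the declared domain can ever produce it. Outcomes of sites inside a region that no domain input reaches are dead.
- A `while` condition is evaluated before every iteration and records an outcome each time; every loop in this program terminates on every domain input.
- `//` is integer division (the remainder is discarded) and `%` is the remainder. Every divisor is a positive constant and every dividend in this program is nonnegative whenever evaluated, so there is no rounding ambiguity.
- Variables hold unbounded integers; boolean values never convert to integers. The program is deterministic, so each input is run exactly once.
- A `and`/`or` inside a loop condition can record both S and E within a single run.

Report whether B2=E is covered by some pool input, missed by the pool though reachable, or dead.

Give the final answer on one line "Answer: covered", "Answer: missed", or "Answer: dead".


B2=E is recorded by pool input(s) 1, 3, 4 -> covered
Answer: covered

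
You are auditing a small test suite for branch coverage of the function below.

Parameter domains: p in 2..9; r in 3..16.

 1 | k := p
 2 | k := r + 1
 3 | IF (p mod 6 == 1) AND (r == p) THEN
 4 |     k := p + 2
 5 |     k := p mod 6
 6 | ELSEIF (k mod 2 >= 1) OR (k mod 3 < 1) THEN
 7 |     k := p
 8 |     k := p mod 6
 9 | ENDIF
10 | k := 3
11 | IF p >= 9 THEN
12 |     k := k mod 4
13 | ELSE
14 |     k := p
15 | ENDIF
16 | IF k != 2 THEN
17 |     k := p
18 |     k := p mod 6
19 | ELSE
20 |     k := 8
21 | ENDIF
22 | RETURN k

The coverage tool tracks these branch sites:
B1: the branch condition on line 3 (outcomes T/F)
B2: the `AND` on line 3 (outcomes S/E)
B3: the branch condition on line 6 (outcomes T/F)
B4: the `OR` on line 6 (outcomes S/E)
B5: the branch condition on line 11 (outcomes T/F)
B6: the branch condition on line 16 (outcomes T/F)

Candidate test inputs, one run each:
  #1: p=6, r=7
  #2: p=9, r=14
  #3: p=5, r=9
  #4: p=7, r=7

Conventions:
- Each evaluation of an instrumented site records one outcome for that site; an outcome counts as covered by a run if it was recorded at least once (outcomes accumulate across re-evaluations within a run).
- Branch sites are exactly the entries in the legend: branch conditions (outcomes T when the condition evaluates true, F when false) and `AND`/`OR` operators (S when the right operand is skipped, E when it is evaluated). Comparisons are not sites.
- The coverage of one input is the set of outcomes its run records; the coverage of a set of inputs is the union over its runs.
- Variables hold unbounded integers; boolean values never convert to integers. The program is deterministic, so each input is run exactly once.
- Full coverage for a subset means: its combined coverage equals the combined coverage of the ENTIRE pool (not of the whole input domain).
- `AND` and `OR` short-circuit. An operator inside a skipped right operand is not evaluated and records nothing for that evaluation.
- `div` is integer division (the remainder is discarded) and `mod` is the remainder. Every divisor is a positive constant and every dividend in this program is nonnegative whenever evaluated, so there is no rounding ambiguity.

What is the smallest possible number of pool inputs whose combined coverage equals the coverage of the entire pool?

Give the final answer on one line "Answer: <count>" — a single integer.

run #1 (p=6, r=7) runs B2->S, B1->F, B4->E, B3->F, B5->F, B6->T; records B1=F, B2=S, B3=F, B4=E, B5=F, B6=T
run #2 (p=9, r=14) runs B2->S, B1->F, B4->S, B3->T, B5->T, B6->T; records B1=F, B2=S, B3=T, B4=S, B5=T, B6=T
run #3 (p=5, r=9) runs B2->S, B1->F, B4->E, B3->F, B5->F, B6->T; records B1=F, B2=S, B3=F, B4=E, B5=F, B6=T
run #4 (p=7, r=7) runs B2->E, B1->T, B5->F, B6->T; records B1=T, B2=E, B5=F, B6=T
pool-wide coverage (11 outcomes): B1=T, B1=F, B2=S, B2=E, B3=T, B3=F, B4=S, B4=E, B5=T, B5=F, B6=T
every size-1 subset falls short of the 11 outcomes (best: 6/11)
every size-2 subset falls short of the 11 outcomes (best: 9/11)
at size 3, {1, 2, 4} reaches all 11 outcomes; every lexicographically earlier size-3 subset fails

Answer: 3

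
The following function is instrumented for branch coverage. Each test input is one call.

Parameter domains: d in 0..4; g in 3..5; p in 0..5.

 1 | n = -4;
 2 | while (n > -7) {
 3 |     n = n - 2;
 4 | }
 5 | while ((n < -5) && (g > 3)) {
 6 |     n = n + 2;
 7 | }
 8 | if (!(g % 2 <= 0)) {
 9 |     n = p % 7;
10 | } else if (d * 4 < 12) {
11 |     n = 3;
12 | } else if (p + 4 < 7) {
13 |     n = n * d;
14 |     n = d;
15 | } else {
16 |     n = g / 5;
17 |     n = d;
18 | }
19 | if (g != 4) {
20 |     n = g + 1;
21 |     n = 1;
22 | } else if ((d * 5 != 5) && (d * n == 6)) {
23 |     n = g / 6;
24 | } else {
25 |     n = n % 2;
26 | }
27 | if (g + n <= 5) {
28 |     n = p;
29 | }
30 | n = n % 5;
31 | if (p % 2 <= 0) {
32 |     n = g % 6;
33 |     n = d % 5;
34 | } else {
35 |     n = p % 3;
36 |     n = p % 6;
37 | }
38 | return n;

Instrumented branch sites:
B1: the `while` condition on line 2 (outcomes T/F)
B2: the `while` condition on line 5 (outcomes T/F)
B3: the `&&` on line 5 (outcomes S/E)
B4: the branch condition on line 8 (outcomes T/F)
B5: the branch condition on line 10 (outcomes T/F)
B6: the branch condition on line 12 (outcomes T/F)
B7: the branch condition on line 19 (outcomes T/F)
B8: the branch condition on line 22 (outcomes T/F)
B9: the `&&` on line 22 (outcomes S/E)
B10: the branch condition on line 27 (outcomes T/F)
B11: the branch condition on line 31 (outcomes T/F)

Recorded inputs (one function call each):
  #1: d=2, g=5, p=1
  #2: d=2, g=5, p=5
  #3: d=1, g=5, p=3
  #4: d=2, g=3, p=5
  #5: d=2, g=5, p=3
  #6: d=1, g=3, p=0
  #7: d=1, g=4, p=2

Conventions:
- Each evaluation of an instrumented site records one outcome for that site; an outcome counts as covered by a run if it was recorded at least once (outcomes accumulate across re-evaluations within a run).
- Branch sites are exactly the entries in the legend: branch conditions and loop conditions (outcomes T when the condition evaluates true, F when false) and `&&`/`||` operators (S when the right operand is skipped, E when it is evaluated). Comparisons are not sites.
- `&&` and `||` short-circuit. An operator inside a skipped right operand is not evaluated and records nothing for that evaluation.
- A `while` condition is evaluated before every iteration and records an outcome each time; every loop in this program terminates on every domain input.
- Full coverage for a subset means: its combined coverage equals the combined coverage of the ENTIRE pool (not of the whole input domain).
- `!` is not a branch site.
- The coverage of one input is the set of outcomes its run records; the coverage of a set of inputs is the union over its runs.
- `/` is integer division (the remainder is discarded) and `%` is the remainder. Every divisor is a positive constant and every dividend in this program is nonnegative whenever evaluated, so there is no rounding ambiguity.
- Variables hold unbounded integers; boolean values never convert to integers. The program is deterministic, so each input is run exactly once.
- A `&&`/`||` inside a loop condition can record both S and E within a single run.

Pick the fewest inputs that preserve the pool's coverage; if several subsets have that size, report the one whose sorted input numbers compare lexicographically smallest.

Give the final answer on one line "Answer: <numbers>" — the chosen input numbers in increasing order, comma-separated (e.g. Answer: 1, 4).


input #1 (d=2, g=5, p=1): events B1->T, B1->T, B1->F, B3->E, B2->T, B3->E, B2->T, B3->S, B2->F, B4->T, B7->T, B10->F, B11->F; covers B1=T, B1=F, B2=T, B2=F, B3=S, B3=E, B4=T, B7=T, B10=F, B11=F
input #2 (d=2, g=5, p=5): events B1->T, B1->T, B1->F, B3->E, B2->T, B3->E, B2->T, B3->S, B2->F, B4->T, B7->T, B10->F, B11->F; covers B1=T, B1=F, B2=T, B2=F, B3=S, B3=E, B4=T, B7=T, B10=F, B11=F
input #3 (d=1, g=5, p=3): events B1->T, B1->T, B1->F, B3->E, B2->T, B3->E, B2->T, B3->S, B2->F, B4->T, B7->T, B10->F, B11->F; covers B1=T, B1=F, B2=T, B2=F, B3=S, B3=E, B4=T, B7=T, B10=F, B11=F
input #4 (d=2, g=3, p=5): events B1->T, B1->T, B1->F, B3->E, B2->F, B4->T, B7->T, B10->T, B11->F; covers B1=T, B1=F, B2=F, B3=E, B4=T, B7=T, B10=T, B11=F
input #5 (d=2, g=5, p=3): events B1->T, B1->T, B1->F, B3->E, B2->T, B3->E, B2->T, B3->S, B2->F, B4->T, B7->T, B10->F, B11->F; covers B1=T, B1=F, B2=T, B2=F, B3=S, B3=E, B4=T, B7=T, B10=F, B11=F
input #6 (d=1, g=3, p=0): events B1->T, B1->T, B1->F, B3->E, B2->F, B4->T, B7->T, B10->T, B11->T; covers B1=T, B1=F, B2=F, B3=E, B4=T, B7=T, B10=T, B11=T
input #7 (d=1, g=4, p=2): events B1->T, B1->T, B1->F, B3->E, B2->T, B3->E, B2->T, B3->S, B2->F, B4->F, B5->T, B7->F, B9->S, B8->F, ...; covers B1=T, B1=F, B2=T, B2=F, B3=S, B3=E, B4=F, B5=T, B7=F, B8=F, B9=S, B10=T, B11=T
union over all inputs: B1=T, B1=F, B2=T, B2=F, B3=S, B3=E, B4=T, B4=F, B5=T, B7=T, B7=F, B8=F, B9=S, B10=T, B10=F, B11=T, B11=F (17 outcomes)
size 1 is not enough: best union over all size-1 subsets is 13/17
at size 2, {1, 7} reaches all 17 outcomes; every lexicographically earlier size-2 subset fails
Answer: 1, 7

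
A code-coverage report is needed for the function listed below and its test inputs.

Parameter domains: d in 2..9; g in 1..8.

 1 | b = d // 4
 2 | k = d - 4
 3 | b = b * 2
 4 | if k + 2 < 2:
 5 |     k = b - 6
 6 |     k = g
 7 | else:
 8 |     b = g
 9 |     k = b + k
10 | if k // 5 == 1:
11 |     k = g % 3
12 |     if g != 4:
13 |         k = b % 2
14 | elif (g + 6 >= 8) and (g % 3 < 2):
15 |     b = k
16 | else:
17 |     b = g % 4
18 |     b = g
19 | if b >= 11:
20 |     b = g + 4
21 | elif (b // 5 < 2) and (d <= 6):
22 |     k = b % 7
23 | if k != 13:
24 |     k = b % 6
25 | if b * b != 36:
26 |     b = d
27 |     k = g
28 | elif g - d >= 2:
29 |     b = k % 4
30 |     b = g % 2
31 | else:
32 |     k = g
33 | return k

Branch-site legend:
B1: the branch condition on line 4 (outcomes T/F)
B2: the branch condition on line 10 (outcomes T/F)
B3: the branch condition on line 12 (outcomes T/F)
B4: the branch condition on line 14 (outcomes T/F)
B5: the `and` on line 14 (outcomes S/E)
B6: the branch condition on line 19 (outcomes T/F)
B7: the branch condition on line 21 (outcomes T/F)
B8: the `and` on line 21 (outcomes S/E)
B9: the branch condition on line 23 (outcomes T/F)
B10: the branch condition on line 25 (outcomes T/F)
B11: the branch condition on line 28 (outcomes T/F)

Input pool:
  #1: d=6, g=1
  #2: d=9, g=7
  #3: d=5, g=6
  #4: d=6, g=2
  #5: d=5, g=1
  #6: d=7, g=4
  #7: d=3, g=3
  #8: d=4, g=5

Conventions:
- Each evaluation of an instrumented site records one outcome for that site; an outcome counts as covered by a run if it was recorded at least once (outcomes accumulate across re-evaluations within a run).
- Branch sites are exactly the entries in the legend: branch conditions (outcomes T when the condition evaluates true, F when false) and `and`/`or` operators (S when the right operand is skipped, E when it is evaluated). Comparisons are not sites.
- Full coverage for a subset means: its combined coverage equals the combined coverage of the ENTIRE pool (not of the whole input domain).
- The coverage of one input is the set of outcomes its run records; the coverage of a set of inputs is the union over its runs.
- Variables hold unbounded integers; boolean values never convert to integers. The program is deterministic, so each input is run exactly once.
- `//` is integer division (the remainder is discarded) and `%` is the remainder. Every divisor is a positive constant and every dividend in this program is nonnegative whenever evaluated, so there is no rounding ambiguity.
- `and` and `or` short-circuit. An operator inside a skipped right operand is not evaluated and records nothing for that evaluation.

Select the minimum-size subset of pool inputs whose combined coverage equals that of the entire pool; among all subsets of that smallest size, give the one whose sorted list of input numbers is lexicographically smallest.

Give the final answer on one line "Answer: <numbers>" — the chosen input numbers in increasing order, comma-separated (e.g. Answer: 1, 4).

test 1 (d=6, g=1) fires B1->F, B2->F, B5->S, B4->F, B6->F, B8->E, B7->T, B9->T, B10->T; hits B1=F, B2=F, B4=F, B5=S, B6=F, B7=T, B8=E, B9=T, B10=T
test 2 (d=9, g=7) fires B1->F, B2->F, B5->E, B4->T, B6->T, B9->T, B10->T; hits B1=F, B2=F, B4=T, B5=E, B6=T, B9=T, B10=T
test 3 (d=5, g=6) fires B1->F, B2->T, B3->T, B6->F, B8->E, B7->T, B9->T, B10->F, B11->F; hits B1=F, B2=T, B3=T, B6=F, B7=T, B8=E, B9=T, B10=F, B11=F
test 4 (d=6, g=2) fires B1->F, B2->F, B5->E, B4->F, B6->F, B8->E, B7->T, B9->T, B10->T; hits B1=F, B2=F, B4=F, B5=E, B6=F, B7=T, B8=E, B9=T, B10=T
test 5 (d=5, g=1) fires B1->F, B2->F, B5->S, B4->F, B6->F, B8->E, B7->T, B9->T, B10->T; hits B1=F, B2=F, B4=F, B5=S, B6=F, B7=T, B8=E, B9=T, B10=T
test 6 (d=7, g=4) fires B1->F, B2->T, B3->F, B6->F, B8->E, B7->F, B9->T, B10->T; hits B1=F, B2=T, B3=F, B6=F, B7=F, B8=E, B9=T, B10=T
test 7 (d=3, g=3) fires B1->T, B2->F, B5->E, B4->T, B6->F, B8->E, B7->T, B9->T, B10->T; hits B1=T, B2=F, B4=T, B5=E, B6=F, B7=T, B8=E, B9=T, B10=T
test 8 (d=4, g=5) fires B1->F, B2->T, B3->T, B6->F, B8->E, B7->T, B9->T, B10->T; hits B1=F, B2=T, B3=T, B6=F, B7=T, B8=E, B9=T, B10=T
together the pool reaches 19 outcomes: B1=T, B1=F, B2=T, B2=F, B3=T, B3=F, B4=T, B4=F, B5=S, B5=E, B6=T, B6=F, B7=T, B7=F, B8=E, B9=T, B10=T, B10=F, B11=F
no size-1 subset reaches all 19 outcomes (best union: 9/19)
no size-2 subset reaches all 19 outcomes (best union: 14/19)
no size-3 subset reaches all 19 outcomes (best union: 16/19)
no size-4 subset reaches all 19 outcomes (best union: 18/19)
size 5: inputs {1, 2, 3, 6, 7} cover all 19 outcomes, and no lexicographically smaller subset of this size does

Answer: 1, 2, 3, 6, 7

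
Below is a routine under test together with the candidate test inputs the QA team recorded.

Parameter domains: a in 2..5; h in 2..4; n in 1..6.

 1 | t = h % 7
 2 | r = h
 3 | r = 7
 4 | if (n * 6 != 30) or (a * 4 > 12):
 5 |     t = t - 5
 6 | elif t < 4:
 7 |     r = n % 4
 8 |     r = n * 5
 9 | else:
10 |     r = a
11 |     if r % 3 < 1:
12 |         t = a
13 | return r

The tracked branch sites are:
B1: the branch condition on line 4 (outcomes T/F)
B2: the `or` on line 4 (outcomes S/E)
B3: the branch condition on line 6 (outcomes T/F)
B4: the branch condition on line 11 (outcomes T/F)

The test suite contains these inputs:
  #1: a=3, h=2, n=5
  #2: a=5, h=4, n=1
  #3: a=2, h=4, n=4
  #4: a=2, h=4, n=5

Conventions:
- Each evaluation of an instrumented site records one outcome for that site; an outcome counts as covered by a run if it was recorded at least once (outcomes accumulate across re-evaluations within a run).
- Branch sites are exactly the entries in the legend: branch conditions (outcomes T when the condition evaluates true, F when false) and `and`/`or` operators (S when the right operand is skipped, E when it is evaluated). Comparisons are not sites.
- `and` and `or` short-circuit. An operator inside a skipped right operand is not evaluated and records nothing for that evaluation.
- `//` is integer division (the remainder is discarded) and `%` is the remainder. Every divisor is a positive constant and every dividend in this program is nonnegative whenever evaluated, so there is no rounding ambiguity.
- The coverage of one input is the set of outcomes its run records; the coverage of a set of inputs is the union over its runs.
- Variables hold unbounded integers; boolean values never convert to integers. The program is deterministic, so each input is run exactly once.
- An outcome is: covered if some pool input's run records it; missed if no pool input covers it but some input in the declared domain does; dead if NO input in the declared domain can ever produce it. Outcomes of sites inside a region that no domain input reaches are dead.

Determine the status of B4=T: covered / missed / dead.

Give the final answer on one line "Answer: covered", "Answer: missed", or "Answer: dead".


no pool input records B4=T
but domain input (a=3, h=4, n=5) does record it -> reachable, so missed
Answer: missed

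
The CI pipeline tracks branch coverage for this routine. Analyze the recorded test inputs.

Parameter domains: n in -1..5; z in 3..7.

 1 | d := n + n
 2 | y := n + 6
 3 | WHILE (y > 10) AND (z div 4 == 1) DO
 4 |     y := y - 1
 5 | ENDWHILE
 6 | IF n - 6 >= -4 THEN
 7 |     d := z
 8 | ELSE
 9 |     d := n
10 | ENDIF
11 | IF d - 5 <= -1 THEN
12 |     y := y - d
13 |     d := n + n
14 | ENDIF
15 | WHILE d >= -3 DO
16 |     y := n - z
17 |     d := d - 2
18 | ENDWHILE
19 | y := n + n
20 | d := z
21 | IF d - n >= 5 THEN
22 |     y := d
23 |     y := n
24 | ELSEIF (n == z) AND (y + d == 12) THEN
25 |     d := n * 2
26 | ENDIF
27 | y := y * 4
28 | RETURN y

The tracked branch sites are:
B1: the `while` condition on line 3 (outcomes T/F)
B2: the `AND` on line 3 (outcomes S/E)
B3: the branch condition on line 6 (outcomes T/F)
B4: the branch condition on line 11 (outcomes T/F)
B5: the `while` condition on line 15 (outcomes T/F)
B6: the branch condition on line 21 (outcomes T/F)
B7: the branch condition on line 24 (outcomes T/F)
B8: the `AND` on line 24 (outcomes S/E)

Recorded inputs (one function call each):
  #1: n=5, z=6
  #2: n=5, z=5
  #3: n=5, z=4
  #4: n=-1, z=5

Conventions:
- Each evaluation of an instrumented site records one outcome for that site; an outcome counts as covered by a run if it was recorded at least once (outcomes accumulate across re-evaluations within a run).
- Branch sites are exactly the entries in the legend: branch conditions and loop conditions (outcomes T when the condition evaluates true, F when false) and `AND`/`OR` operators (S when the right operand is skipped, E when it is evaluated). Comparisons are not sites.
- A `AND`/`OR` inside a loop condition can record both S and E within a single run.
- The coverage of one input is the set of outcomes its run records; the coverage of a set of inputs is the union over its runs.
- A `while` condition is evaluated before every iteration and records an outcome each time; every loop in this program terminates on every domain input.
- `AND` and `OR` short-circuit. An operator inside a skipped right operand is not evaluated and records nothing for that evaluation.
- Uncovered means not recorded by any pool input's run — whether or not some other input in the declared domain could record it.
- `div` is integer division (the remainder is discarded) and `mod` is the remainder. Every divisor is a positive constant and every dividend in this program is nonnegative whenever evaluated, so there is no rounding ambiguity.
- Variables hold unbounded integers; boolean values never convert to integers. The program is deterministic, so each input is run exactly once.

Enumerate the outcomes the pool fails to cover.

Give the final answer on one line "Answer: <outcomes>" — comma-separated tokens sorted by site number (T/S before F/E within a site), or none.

#1 (n=5, z=6) -> B2->E, B1->T, B2->S, B1->F, B3->T, B4->F, B5->T, B5->T, B5->T, B5->T, B5->T, B5->F, B6->F, B8->S, ...; covered: B1=T, B1=F, B2=S, B2=E, B3=T, B4=F, B5=T, B5=F, B6=F, B7=F, B8=S
#2 (n=5, z=5) -> B2->E, B1->T, B2->S, B1->F, B3->T, B4->F, B5->T, B5->T, B5->T, B5->T, B5->T, B5->F, B6->F, B8->E, ...; covered: B1=T, B1=F, B2=S, B2=E, B3=T, B4=F, B5=T, B5=F, B6=F, B7=F, B8=E
#3 (n=5, z=4) -> B2->E, B1->T, B2->S, B1->F, B3->T, B4->T, B5->T, B5->T, B5->T, B5->T, B5->T, B5->T, B5->T, B5->F, ...; covered: B1=T, B1=F, B2=S, B2=E, B3=T, B4=T, B5=T, B5=F, B6=F, B7=F, B8=S
#4 (n=-1, z=5) -> B2->S, B1->F, B3->F, B4->T, B5->T, B5->F, B6->T; covered: B1=F, B2=S, B3=F, B4=T, B5=T, B5=F, B6=T
union over the pool: B1=T, B1=F, B2=S, B2=E, B3=T, B3=F, B4=T, B4=F, B5=T, B5=F, B6=T, B6=F, B7=F, B8=S, B8=E
uncovered (1 of 16): B7=T

Answer: B7=T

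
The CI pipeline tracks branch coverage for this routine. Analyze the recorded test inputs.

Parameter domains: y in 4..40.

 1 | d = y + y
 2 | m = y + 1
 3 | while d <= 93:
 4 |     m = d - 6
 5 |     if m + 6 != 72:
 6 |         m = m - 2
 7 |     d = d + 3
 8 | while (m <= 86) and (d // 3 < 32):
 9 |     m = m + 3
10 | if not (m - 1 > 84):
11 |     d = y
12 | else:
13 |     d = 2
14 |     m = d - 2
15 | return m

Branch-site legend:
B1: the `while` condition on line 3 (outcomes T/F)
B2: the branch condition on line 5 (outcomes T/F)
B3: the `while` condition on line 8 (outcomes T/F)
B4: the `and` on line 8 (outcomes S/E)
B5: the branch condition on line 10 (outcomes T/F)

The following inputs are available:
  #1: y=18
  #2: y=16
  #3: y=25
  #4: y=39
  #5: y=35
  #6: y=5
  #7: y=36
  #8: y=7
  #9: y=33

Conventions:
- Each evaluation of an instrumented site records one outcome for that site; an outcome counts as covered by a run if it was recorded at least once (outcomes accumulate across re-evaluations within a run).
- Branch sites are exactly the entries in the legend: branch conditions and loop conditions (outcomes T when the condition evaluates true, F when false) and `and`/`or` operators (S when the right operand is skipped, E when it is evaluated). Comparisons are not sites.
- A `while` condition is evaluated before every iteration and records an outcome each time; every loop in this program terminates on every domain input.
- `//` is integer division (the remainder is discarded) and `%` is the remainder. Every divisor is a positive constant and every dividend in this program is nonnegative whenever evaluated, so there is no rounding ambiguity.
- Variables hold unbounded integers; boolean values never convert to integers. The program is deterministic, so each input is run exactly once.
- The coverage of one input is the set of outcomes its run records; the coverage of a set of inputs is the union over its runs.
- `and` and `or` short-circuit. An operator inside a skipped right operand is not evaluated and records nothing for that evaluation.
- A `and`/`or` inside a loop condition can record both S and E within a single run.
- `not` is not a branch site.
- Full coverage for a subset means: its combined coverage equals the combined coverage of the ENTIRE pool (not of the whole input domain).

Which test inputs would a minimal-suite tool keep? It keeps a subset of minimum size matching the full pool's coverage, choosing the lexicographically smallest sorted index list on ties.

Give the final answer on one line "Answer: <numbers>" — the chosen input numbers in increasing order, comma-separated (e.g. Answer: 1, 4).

#1 (y=18) -> B1->T, B2->T, B1->T, B2->T, B1->T, B2->T, B1->T, B2->T, B1->T, B2->T, B1->T, B2->T, B1->T, B2->T, ...; covered: B1=T, B1=F, B2=T, B2=F, B3=F, B4=E, B5=T
#2 (y=16) -> B1->T, B2->T, B1->T, B2->T, B1->T, B2->T, B1->T, B2->T, B1->T, B2->T, B1->T, B2->T, B1->T, B2->T, ...; covered: B1=T, B1=F, B2=T, B3=T, B3=F, B4=S, B4=E, B5=F
#3 (y=25) -> B1->T, B2->T, B1->T, B2->T, B1->T, B2->T, B1->T, B2->T, B1->T, B2->T, B1->T, B2->T, B1->T, B2->T, ...; covered: B1=T, B1=F, B2=T, B3=T, B3=F, B4=S, B4=E, B5=F
#4 (y=39) -> B1->T, B2->T, B1->T, B2->T, B1->T, B2->T, B1->T, B2->T, B1->T, B2->T, B1->T, B2->T, B1->F, B4->E, ...; covered: B1=T, B1=F, B2=T, B3=F, B4=E, B5=T
#5 (y=35) -> B1->T, B2->T, B1->T, B2->T, B1->T, B2->T, B1->T, B2->T, B1->T, B2->T, B1->T, B2->T, B1->T, B2->T, ...; covered: B1=T, B1=F, B2=T, B3=T, B3=F, B4=S, B4=E, B5=F
#6 (y=5) -> B1->T, B2->T, B1->T, B2->T, B1->T, B2->T, B1->T, B2->T, B1->T, B2->T, B1->T, B2->T, B1->T, B2->T, ...; covered: B1=T, B1=F, B2=T, B3=T, B3=F, B4=S, B4=E, B5=F
#7 (y=36) -> B1->T, B2->F, B1->T, B2->T, B1->T, B2->T, B1->T, B2->T, B1->T, B2->T, B1->T, B2->T, B1->T, B2->T, ...; covered: B1=T, B1=F, B2=T, B2=F, B3=F, B4=E, B5=T
#8 (y=7) -> B1->T, B2->T, B1->T, B2->T, B1->T, B2->T, B1->T, B2->T, B1->T, B2->T, B1->T, B2->T, B1->T, B2->T, ...; covered: B1=T, B1=F, B2=T, B3=T, B3=F, B4=S, B4=E, B5=F
#9 (y=33) -> B1->T, B2->T, B1->T, B2->T, B1->T, B2->F, B1->T, B2->T, B1->T, B2->T, B1->T, B2->T, B1->T, B2->T, ...; covered: B1=T, B1=F, B2=T, B2=F, B3=F, B4=E, B5=T
the full pool covers 10 outcomes: B1=T, B1=F, B2=T, B2=F, B3=T, B3=F, B4=S, B4=E, B5=T, B5=F
no size-1 subset reaches all 10 outcomes (best union: 8/10)
at size 2, {1, 2} reaches all 10 outcomes; every lexicographically earlier size-2 subset fails

Answer: 1, 2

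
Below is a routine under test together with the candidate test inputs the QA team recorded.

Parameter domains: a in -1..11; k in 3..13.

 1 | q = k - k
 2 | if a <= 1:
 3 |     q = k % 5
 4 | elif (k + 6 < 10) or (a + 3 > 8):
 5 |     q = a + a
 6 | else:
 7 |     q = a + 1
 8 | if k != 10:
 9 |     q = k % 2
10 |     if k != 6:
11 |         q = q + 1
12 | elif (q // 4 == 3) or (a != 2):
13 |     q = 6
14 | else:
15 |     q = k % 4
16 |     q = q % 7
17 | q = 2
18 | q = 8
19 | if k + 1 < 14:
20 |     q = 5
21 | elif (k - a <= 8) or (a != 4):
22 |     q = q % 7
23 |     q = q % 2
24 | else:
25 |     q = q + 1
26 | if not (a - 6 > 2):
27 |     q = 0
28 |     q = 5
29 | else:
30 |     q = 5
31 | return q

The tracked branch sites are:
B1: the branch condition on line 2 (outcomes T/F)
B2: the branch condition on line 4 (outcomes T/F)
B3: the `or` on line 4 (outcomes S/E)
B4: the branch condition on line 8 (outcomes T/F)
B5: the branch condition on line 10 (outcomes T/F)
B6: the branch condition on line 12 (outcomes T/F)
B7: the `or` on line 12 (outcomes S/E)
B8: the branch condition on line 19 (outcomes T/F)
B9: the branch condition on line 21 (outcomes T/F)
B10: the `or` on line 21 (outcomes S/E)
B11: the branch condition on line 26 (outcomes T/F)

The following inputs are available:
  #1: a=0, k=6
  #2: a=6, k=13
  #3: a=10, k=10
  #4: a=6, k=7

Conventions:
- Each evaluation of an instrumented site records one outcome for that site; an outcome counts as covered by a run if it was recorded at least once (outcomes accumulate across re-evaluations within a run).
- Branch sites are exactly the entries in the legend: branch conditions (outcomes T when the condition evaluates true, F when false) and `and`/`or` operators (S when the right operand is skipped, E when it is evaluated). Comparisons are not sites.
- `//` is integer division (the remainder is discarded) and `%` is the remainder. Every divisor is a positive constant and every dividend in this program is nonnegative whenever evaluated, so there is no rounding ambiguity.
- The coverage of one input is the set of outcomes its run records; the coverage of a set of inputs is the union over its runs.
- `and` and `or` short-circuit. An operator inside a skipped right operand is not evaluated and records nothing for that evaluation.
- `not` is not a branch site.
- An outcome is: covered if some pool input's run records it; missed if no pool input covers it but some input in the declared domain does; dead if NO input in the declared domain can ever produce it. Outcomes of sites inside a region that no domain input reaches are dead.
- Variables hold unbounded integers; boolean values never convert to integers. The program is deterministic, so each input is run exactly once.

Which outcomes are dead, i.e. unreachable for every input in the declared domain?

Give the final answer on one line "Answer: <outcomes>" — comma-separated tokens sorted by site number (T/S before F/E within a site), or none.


running all 143 domain inputs and tallying outcomes:
  reachable outcomes have witnesses, e.g. B1=T (e.g. a=-1, k=3), B1=F (e.g. a=2, k=3), B2=T (e.g. a=2, k=3), B2=F (e.g. a=2, k=4)
Answer: none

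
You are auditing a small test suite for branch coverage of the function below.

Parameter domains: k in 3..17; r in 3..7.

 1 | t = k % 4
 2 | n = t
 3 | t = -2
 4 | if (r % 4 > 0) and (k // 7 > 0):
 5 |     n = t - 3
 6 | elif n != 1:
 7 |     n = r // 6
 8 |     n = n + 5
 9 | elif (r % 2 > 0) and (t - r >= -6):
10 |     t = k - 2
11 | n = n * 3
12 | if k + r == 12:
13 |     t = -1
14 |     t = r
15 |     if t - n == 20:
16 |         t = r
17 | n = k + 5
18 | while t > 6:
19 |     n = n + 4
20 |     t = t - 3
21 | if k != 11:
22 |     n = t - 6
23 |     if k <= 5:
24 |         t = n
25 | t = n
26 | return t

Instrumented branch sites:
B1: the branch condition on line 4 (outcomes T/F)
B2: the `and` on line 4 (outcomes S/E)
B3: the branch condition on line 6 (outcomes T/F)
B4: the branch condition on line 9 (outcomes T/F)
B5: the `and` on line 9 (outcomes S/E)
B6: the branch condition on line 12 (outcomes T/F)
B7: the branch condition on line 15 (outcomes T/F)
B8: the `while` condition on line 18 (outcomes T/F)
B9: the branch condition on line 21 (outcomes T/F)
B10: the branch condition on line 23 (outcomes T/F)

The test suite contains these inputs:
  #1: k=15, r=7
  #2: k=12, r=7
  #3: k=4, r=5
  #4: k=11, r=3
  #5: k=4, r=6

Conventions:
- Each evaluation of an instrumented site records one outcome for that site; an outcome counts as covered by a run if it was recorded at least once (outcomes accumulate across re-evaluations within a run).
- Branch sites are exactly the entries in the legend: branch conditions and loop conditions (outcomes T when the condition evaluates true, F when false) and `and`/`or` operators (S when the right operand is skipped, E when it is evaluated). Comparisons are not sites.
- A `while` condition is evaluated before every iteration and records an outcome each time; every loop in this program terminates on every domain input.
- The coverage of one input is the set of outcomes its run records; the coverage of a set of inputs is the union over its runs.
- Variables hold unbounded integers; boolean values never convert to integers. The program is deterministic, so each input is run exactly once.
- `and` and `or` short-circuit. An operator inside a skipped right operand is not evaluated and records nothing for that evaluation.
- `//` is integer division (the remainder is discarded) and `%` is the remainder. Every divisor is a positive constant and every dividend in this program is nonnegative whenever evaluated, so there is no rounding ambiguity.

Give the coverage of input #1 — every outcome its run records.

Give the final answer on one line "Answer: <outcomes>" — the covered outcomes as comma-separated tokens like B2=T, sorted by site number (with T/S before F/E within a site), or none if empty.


Event log for input #1 (k=15, r=7):
  B2->E, B1->T, B6->F, B8->F, B9->T, B10->F
collecting distinct outcomes: B1=T, B2=E, B6=F, B8=F, B9=T, B10=F
Answer: B1=T, B2=E, B6=F, B8=F, B9=T, B10=F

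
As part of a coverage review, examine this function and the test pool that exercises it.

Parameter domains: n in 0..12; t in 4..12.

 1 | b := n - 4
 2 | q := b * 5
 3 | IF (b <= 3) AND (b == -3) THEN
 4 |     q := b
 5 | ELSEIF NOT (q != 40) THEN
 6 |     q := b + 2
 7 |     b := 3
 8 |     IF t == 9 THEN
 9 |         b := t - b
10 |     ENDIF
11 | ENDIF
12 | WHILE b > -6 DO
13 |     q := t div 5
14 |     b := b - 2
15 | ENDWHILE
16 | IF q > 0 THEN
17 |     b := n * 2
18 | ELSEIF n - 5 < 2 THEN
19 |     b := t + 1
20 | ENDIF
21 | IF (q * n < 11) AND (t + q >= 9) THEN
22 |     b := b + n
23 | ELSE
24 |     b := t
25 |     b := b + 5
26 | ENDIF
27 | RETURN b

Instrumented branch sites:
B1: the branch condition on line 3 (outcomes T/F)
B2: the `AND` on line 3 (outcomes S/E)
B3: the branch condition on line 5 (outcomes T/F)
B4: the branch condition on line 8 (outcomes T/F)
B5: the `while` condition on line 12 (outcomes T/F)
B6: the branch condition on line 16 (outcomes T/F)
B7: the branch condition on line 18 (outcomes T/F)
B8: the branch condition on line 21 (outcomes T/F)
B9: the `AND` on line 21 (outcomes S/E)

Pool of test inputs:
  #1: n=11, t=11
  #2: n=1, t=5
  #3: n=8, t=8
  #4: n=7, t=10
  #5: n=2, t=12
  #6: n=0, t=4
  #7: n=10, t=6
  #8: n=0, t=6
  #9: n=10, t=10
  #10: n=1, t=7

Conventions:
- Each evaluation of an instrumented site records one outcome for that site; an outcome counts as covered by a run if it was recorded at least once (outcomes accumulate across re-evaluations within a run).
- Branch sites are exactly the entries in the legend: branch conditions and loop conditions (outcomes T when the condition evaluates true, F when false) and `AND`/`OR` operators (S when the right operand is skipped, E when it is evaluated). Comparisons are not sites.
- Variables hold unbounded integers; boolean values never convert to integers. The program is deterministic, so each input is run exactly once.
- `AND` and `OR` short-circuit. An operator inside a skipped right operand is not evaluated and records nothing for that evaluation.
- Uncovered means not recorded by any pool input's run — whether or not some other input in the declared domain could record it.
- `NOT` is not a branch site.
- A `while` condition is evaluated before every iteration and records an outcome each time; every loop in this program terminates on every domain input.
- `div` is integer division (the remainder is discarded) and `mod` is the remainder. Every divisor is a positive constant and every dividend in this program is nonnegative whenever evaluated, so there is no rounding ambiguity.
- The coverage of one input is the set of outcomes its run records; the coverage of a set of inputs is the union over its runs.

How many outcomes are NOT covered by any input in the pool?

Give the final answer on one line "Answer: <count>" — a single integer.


input #1 (n=11, t=11): events B2->S, B1->F, B3->F, B5->T, B5->T, B5->T, B5->T, B5->T, B5->T, B5->T, B5->F, B6->T, B9->S, B8->F; covers B1=F, B2=S, B3=F, B5=T, B5=F, B6=T, B8=F, B9=S
input #2 (n=1, t=5): events B2->E, B1->T, B5->T, B5->T, B5->F, B6->T, B9->E, B8->F; covers B1=T, B2=E, B5=T, B5=F, B6=T, B8=F, B9=E
input #3 (n=8, t=8): events B2->S, B1->F, B3->F, B5->T, B5->T, B5->T, B5->T, B5->T, B5->F, B6->T, B9->E, B8->T; covers B1=F, B2=S, B3=F, B5=T, B5=F, B6=T, B8=T, B9=E
input #4 (n=7, t=10): events B2->E, B1->F, B3->F, B5->T, B5->T, B5->T, B5->T, B5->T, B5->F, B6->T, B9->S, B8->F; covers B1=F, B2=E, B3=F, B5=T, B5=F, B6=T, B8=F, B9=S
input #5 (n=2, t=12): events B2->E, B1->F, B3->F, B5->T, B5->T, B5->F, B6->T, B9->E, B8->T; covers B1=F, B2=E, B3=F, B5=T, B5=F, B6=T, B8=T, B9=E
input #6 (n=0, t=4): events B2->E, B1->F, B3->F, B5->T, B5->F, B6->F, B7->T, B9->E, B8->F; covers B1=F, B2=E, B3=F, B5=T, B5=F, B6=F, B7=T, B8=F, B9=E
input #7 (n=10, t=6): events B2->S, B1->F, B3->F, B5->T, B5->T, B5->T, B5->T, B5->T, B5->T, B5->F, B6->T, B9->E, B8->F; covers B1=F, B2=S, B3=F, B5=T, B5=F, B6=T, B8=F, B9=E
input #8 (n=0, t=6): events B2->E, B1->F, B3->F, B5->T, B5->F, B6->T, B9->E, B8->F; covers B1=F, B2=E, B3=F, B5=T, B5=F, B6=T, B8=F, B9=E
input #9 (n=10, t=10): events B2->S, B1->F, B3->F, B5->T, B5->T, B5->T, B5->T, B5->T, B5->T, B5->F, B6->T, B9->S, B8->F; covers B1=F, B2=S, B3=F, B5=T, B5=F, B6=T, B8=F, B9=S
input #10 (n=1, t=7): events B2->E, B1->T, B5->T, B5->T, B5->F, B6->T, B9->E, B8->F; covers B1=T, B2=E, B5=T, B5=F, B6=T, B8=F, B9=E
union over the pool: B1=T, B1=F, B2=S, B2=E, B3=F, B5=T, B5=F, B6=T, B6=F, B7=T, B8=T, B8=F, B9=S, B9=E
uncovered (4 of 18): B3=T, B4=T, B4=F, B7=F
Answer: 4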